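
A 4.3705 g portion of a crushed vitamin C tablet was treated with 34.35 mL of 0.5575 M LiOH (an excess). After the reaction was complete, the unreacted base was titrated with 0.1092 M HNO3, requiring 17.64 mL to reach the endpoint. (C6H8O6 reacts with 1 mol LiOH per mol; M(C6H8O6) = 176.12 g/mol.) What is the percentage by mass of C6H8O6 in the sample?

Total n(LiOH) added = 0.5575 x 0.03435 = 0.01915 mol.
n(HNO3) used = 0.1092 x 0.01764 = 0.001926 mol, which equals the excess n(LiOH).
So n(LiOH) consumed by the sample = 0.01915 - 0.001926 = 0.01722 mol.
n(C6H8O6) = 0.01722 / 1 = 0.01722 mol.
mass C6H8O6 = 0.01722 x 176.12 = 3.033 g, so %C6H8O6 = 3.033/4.3705 x 100 = 69.4%.

69.4%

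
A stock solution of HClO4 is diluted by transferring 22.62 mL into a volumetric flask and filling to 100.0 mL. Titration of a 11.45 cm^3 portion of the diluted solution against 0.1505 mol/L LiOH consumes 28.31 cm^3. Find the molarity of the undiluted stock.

1.65 M

n(LiOH) = 0.1505 x 0.02831 = 0.004261 mol.
n(HClO4) in the aliquot = 0.004261 mol.
[diluted HClO4] = 0.004261 / 0.01145 = 0.3721 M.
Dilution factor = 100.0/22.62 = 4.421, so [stock] = 0.3721 x 4.421 = 1.65 M.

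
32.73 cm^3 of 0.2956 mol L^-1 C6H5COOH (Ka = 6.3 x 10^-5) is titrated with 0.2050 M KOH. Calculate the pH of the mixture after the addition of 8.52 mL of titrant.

Initial n(C6H5COOH) = 0.2956 x 0.03273 = 0.009675 mol.
n(KOH) added = 0.2050 x 0.008520 = 0.001747 mol, converting that many moles of C6H5COOH to C6H5COO-.
Remaining n(C6H5COOH) = 0.007928 mol; n(C6H5COO-) = 0.001747 mol.
By Henderson-Hasselbalch, pH = pKa + log([A^-]/[HA]) = 4.20 + log(0.001747/0.007928) = 4.20 + (-0.66) = 3.54.

3.54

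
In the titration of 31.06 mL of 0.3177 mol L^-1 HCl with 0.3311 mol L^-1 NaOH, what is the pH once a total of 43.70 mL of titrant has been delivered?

12.79

n(acid) = 0.3177 x 0.03106 = 0.009868 mol; n(NaOH) added = 0.3311 x 0.04370 = 0.01447 mol.
Base is in excess by 0.01447 - 0.009868 = 0.004601 mol in a total volume of 0.07476 L.
[OH^-] = 0.004601/0.07476 = 0.06155 M, so pOH = 1.21 and pH = 14.00 - 1.21 = 12.79.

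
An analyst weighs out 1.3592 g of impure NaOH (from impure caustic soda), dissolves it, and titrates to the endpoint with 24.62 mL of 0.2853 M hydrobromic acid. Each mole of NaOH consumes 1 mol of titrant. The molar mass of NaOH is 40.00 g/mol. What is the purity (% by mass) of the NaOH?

n(HBr) = 0.2853 x 0.02462 = 0.007024 mol.
n(NaOH) = 0.007024 / 1 = 0.007024 mol.
mass of NaOH = 0.007024 x 40.00 = 0.2810 g.
% purity = 0.2810 / 1.3592 x 100 = 20.7%.

20.7%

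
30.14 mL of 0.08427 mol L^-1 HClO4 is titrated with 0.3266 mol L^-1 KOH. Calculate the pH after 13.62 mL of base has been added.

n(acid) = 0.08427 x 0.03014 = 0.002540 mol; n(KOH) added = 0.3266 x 0.01362 = 0.004448 mol.
Base is in excess by 0.004448 - 0.002540 = 0.001908 mol in a total volume of 0.04376 L.
[OH^-] = 0.001908/0.04376 = 0.04361 M, so pOH = 1.36 and pH = 14.00 - 1.36 = 12.64.

12.64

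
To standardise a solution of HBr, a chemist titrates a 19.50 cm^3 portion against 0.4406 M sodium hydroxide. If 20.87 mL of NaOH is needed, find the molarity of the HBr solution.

0.472 M

n(NaOH) delivered = 0.4406 x 0.02087 = 0.009195 mol.
For a 1:1 reaction, n(HBr) = 0.009195 mol.
[HBr] = 0.009195 mol / 0.01950 L = 0.472 M.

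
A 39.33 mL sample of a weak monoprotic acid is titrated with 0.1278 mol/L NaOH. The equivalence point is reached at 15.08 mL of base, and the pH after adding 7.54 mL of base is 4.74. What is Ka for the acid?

1.8 x 10^-5

7.54 mL is half of the equivalence volume, so this is the half-equivalence point where [HA] = [A^-].
At half-equivalence pH = pKa, so pKa = 4.74.
Ka = 10^(-4.74) = 1.8 x 10^-5.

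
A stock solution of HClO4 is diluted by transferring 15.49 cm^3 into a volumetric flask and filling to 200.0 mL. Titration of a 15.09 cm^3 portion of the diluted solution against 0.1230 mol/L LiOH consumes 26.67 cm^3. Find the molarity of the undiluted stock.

2.81 M

n(LiOH) = 0.1230 x 0.02667 = 0.003280 mol.
n(HClO4) in the aliquot = 0.003280 mol.
[diluted HClO4] = 0.003280 / 0.01509 = 0.2174 M.
Dilution factor = 200.0/15.49 = 12.91, so [stock] = 0.2174 x 12.91 = 2.81 M.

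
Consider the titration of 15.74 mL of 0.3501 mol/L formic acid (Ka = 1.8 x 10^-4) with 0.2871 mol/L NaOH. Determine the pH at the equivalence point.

n(HCOOH) = 0.3501 x 0.01574 = 0.005511 mol; V(NaOH) at equivalence = 0.005511/0.2871 = 0.01919 L.
At equivalence all the acid is converted to HCOO-; total volume = 0.01574 + 0.01919 = 0.03493 L, so [HCOO-] = 0.005511/0.03493 = 0.1577 M.
Kb = Kw/Ka = 1.0e-14 / 1.8 x 10^-4 = 5.56e-11.
[OH^-] = sqrt(Kb x [HCOO-]) = sqrt(5.56e-11 x 0.1577) = 2.96e-6 M.
pOH = 5.53, so pH = 14.00 - 5.53 = 8.47.

8.47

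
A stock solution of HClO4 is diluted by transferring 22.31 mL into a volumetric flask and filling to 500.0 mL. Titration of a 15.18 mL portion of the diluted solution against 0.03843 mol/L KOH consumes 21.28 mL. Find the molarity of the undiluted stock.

n(KOH) = 0.03843 x 0.02128 = 0.0008178 mol.
n(HClO4) in the aliquot = 0.0008178 mol.
[diluted HClO4] = 0.0008178 / 0.01518 = 0.05387 M.
Dilution factor = 500.0/22.31 = 22.41, so [stock] = 0.05387 x 22.41 = 1.21 M.

1.21 M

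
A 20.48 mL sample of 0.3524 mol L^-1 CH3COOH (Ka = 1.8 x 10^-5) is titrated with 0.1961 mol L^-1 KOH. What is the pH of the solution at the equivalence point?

n(CH3COOH) = 0.3524 x 0.02048 = 0.007217 mol; V(KOH) at equivalence = 0.007217/0.1961 = 0.03680 L.
At equivalence all the acid is converted to CH3COO-; total volume = 0.02048 + 0.03680 = 0.05728 L, so [CH3COO-] = 0.007217/0.05728 = 0.1260 M.
Kb = Kw/Ka = 1.0e-14 / 1.8 x 10^-5 = 5.56e-10.
[OH^-] = sqrt(Kb x [CH3COO-]) = sqrt(5.56e-10 x 0.1260) = 8.37e-6 M.
pOH = 5.08, so pH = 14.00 - 5.08 = 8.92.

8.92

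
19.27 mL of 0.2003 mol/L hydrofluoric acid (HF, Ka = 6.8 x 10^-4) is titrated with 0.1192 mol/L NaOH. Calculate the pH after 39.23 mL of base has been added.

12.14

n(acid) = 0.2003 x 0.01927 = 0.003860 mol; n(NaOH) added = 0.1192 x 0.03923 = 0.004676 mol.
Base is in excess by 0.004676 - 0.003860 = 0.0008164 mol in a total volume of 0.05850 L.
[OH^-] = 0.0008164/0.05850 = 0.01396 M, so pOH = 1.86 and pH = 14.00 - 1.86 = 12.14.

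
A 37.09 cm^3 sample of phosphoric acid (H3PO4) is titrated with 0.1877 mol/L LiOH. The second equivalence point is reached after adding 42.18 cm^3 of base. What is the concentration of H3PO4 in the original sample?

0.107 M

n(LiOH) = 0.1877 x 0.04218 = 0.007917 mol.
At the second equivalence point, 2 mol OH^- react per mol H3PO4, so n(H3PO4) = 0.007917 / 2 = 0.003959 mol.
[H3PO4] = 0.003959 / 0.03709 L = 0.107 M.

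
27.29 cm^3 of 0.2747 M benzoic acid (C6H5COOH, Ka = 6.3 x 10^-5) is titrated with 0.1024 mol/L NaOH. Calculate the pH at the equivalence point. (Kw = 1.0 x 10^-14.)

8.54

n(C6H5COOH) = 0.2747 x 0.02729 = 0.007497 mol; V(NaOH) at equivalence = 0.007497/0.1024 = 0.07321 L.
At equivalence all the acid is converted to C6H5COO-; total volume = 0.02729 + 0.07321 = 0.1005 L, so [C6H5COO-] = 0.007497/0.1005 = 0.07459 M.
Kb = Kw/Ka = 1.0e-14 / 6.3 x 10^-5 = 1.59e-10.
[OH^-] = sqrt(Kb x [C6H5COO-]) = sqrt(1.59e-10 x 0.07459) = 3.44e-6 M.
pOH = 5.46, so pH = 14.00 - 5.46 = 8.54.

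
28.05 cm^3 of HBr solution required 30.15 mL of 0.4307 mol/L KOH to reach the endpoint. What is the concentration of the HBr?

n(KOH) delivered = 0.4307 x 0.03015 = 0.01299 mol.
For a 1:1 reaction, n(HBr) = 0.01299 mol.
[HBr] = 0.01299 mol / 0.02805 L = 0.463 M.

0.463 M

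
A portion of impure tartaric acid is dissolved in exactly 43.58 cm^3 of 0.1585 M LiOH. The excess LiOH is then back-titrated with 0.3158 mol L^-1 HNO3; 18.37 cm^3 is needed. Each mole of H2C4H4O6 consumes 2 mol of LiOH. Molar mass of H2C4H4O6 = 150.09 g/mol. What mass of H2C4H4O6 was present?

0.0830 g

Total n(LiOH) added = 0.1585 x 0.04358 = 0.006907 mol.
n(HNO3) used = 0.3158 x 0.01837 = 0.005801 mol, which equals the excess n(LiOH).
So n(LiOH) consumed by the sample = 0.006907 - 0.005801 = 0.001106 mol.
n(H2C4H4O6) = 0.001106 / 2 = 0.0005531 mol.
mass = 0.0005531 mol x 150.09 g/mol = 0.0830 g.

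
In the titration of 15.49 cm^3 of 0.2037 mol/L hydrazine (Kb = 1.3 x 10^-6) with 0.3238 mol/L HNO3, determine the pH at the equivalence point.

n(N2H4) = 0.2037 x 0.01549 = 0.003155 mol; V(HNO3) at equivalence = 0.003155/0.3238 = 0.009745 L.
At equivalence the base is fully converted to N2H5+; total volume = 0.02523 L, so [N2H5+] = 0.003155/0.02523 = 0.1250 M.
Ka(N2H5+) = Kw/Kb = 1.0e-14 / 1.3 x 10^-6 = 7.69e-9.
[H^+] = sqrt(Ka x [N2H5+]) = sqrt(7.69e-9 x 0.1250) = 3.10e-5 M.
pH = -log(3.10e-5) = 4.51.

4.51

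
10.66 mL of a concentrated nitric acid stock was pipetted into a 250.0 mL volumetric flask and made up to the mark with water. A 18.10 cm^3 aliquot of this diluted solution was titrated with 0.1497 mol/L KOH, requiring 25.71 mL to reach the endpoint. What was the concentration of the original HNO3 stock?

n(KOH) = 0.1497 x 0.02571 = 0.003849 mol.
n(HNO3) in the aliquot = 0.003849 mol.
[diluted HNO3] = 0.003849 / 0.01810 = 0.2126 M.
Dilution factor = 250.0/10.66 = 23.45, so [stock] = 0.2126 x 23.45 = 4.99 M.

4.99 M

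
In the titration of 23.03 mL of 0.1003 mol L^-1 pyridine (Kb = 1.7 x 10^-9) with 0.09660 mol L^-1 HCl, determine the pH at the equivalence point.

3.27

n(C5H5N) = 0.1003 x 0.02303 = 0.002310 mol; V(HCl) at equivalence = 0.002310/0.09660 = 0.02391 L.
At equivalence the base is fully converted to C5H5NH+; total volume = 0.04694 L, so [C5H5NH+] = 0.002310/0.04694 = 0.04921 M.
Ka(C5H5NH+) = Kw/Kb = 1.0e-14 / 1.7 x 10^-9 = 5.88e-6.
[H^+] = sqrt(Ka x [C5H5NH+]) = sqrt(5.88e-6 x 0.04921) = 0.000538 M.
pH = -log(0.000538) = 3.27.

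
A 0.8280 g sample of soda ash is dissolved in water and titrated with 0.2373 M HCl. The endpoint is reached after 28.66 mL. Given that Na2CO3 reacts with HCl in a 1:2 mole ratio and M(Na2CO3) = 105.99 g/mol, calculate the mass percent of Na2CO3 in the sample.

43.5%

n(HCl) = 0.2373 x 0.02866 = 0.006801 mol.
n(Na2CO3) = 0.006801 / 2 = 0.003401 mol.
mass of Na2CO3 = 0.003401 x 105.99 = 0.3604 g.
% purity = 0.3604 / 0.8280 x 100 = 43.5%.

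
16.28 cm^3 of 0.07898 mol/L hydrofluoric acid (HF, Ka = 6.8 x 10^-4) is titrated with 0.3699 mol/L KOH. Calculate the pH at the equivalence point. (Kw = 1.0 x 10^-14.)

7.99

n(HF) = 0.07898 x 0.01628 = 0.001286 mol; V(KOH) at equivalence = 0.001286/0.3699 = 0.003476 L.
At equivalence all the acid is converted to F-; total volume = 0.01628 + 0.003476 = 0.01976 L, so [F-] = 0.001286/0.01976 = 0.06508 M.
Kb = Kw/Ka = 1.0e-14 / 6.8 x 10^-4 = 1.47e-11.
[OH^-] = sqrt(Kb x [F-]) = sqrt(1.47e-11 x 0.06508) = 9.78e-7 M.
pOH = 6.01, so pH = 14.00 - 6.01 = 7.99.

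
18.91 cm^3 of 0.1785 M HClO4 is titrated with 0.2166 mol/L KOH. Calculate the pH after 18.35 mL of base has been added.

12.21

n(acid) = 0.1785 x 0.01891 = 0.003375 mol; n(KOH) added = 0.2166 x 0.01835 = 0.003975 mol.
Base is in excess by 0.003975 - 0.003375 = 0.0005992 mol in a total volume of 0.03726 L.
[OH^-] = 0.0005992/0.03726 = 0.01608 M, so pOH = 1.79 and pH = 14.00 - 1.79 = 12.21.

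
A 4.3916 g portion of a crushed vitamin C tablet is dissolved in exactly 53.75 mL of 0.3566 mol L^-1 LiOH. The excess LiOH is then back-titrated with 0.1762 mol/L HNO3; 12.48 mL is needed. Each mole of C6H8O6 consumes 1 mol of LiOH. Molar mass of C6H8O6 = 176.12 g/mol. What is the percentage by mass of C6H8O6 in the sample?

68.0%

Total n(LiOH) added = 0.3566 x 0.05375 = 0.01917 mol.
n(HNO3) used = 0.1762 x 0.01248 = 0.002199 mol, which equals the excess n(LiOH).
So n(LiOH) consumed by the sample = 0.01917 - 0.002199 = 0.01697 mol.
n(C6H8O6) = 0.01697 / 1 = 0.01697 mol.
mass C6H8O6 = 0.01697 x 176.12 = 2.988 g, so %C6H8O6 = 2.988/4.3916 x 100 = 68.0%.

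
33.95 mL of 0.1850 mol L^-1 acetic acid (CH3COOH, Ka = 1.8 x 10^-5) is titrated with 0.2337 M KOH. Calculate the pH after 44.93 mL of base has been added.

12.73

n(acid) = 0.1850 x 0.03395 = 0.006281 mol; n(KOH) added = 0.2337 x 0.04493 = 0.01050 mol.
Base is in excess by 0.01050 - 0.006281 = 0.004219 mol in a total volume of 0.07888 L.
[OH^-] = 0.004219/0.07888 = 0.05349 M, so pOH = 1.27 and pH = 14.00 - 1.27 = 12.73.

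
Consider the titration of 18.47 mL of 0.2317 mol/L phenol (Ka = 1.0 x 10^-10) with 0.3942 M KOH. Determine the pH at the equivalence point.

11.58

n(C6H5OH) = 0.2317 x 0.01847 = 0.004279 mol; V(KOH) at equivalence = 0.004279/0.3942 = 0.01086 L.
At equivalence all the acid is converted to C6H5O-; total volume = 0.01847 + 0.01086 = 0.02933 L, so [C6H5O-] = 0.004279/0.02933 = 0.1459 M.
Kb = Kw/Ka = 1.0e-14 / 1.0 x 10^-10 = 0.000100.
[OH^-] = sqrt(Kb x [C6H5O-]) = sqrt(0.000100 x 0.1459) = 0.00382 M.
pOH = 2.42, so pH = 14.00 - 2.42 = 11.58.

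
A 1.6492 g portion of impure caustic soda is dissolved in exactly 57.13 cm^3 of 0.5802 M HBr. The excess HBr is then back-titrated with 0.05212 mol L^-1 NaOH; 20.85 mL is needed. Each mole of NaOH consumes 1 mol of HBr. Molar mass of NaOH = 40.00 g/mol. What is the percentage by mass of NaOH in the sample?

77.8%

Total n(HBr) added = 0.5802 x 0.05713 = 0.03315 mol.
n(NaOH) used = 0.05212 x 0.02085 = 0.001087 mol, which equals the excess n(HBr).
So n(HBr) consumed by the sample = 0.03315 - 0.001087 = 0.03206 mol.
n(NaOH) = 0.03206 / 1 = 0.03206 mol.
mass NaOH = 0.03206 x 40.00 = 1.282 g, so %NaOH = 1.282/1.6492 x 100 = 77.8%.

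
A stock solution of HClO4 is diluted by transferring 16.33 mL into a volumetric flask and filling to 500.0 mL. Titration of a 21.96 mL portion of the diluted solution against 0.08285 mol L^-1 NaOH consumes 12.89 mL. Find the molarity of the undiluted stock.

n(NaOH) = 0.08285 x 0.01289 = 0.001068 mol.
n(HClO4) in the aliquot = 0.001068 mol.
[diluted HClO4] = 0.001068 / 0.02196 = 0.04863 M.
Dilution factor = 500.0/16.33 = 30.62, so [stock] = 0.04863 x 30.62 = 1.49 M.

1.49 M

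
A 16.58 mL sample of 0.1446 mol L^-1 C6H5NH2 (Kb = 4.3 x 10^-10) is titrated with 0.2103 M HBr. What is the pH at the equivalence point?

n(C6H5NH2) = 0.1446 x 0.01658 = 0.002397 mol; V(HBr) at equivalence = 0.002397/0.2103 = 0.01140 L.
At equivalence the base is fully converted to C6H5NH3+; total volume = 0.02798 L, so [C6H5NH3+] = 0.002397/0.02798 = 0.08568 M.
Ka(C6H5NH3+) = Kw/Kb = 1.0e-14 / 4.3 x 10^-10 = 2.33e-5.
[H^+] = sqrt(Ka x [C6H5NH3+]) = sqrt(2.33e-5 x 0.08568) = 0.00141 M.
pH = -log(0.00141) = 2.85.

2.85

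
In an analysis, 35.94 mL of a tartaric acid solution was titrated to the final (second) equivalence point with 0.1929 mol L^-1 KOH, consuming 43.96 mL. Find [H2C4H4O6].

n(KOH) = 0.1929 x 0.04396 = 0.008480 mol.
At the final (second) equivalence point, 2 mol OH^- react per mol H2C4H4O6, so n(H2C4H4O6) = 0.008480 / 2 = 0.004240 mol.
[H2C4H4O6] = 0.004240 / 0.03594 L = 0.118 M.

0.118 M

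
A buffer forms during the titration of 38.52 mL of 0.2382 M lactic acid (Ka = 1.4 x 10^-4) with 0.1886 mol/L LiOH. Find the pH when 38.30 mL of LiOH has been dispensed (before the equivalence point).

Initial n(HC3H5O3) = 0.2382 x 0.03852 = 0.009175 mol.
n(LiOH) added = 0.1886 x 0.03830 = 0.007223 mol, converting that many moles of HC3H5O3 to C3H5O3-.
Remaining n(HC3H5O3) = 0.001952 mol; n(C3H5O3-) = 0.007223 mol.
By Henderson-Hasselbalch, pH = pKa + log([A^-]/[HA]) = 3.85 + log(0.007223/0.001952) = 3.85 + (+0.57) = 4.42.

4.42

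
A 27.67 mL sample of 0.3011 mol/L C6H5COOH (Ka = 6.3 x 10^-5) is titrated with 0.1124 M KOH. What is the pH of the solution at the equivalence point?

8.56

n(C6H5COOH) = 0.3011 x 0.02767 = 0.008331 mol; V(KOH) at equivalence = 0.008331/0.1124 = 0.07412 L.
At equivalence all the acid is converted to C6H5COO-; total volume = 0.02767 + 0.07412 = 0.1018 L, so [C6H5COO-] = 0.008331/0.1018 = 0.08185 M.
Kb = Kw/Ka = 1.0e-14 / 6.3 x 10^-5 = 1.59e-10.
[OH^-] = sqrt(Kb x [C6H5COO-]) = sqrt(1.59e-10 x 0.08185) = 3.60e-6 M.
pOH = 5.44, so pH = 14.00 - 5.44 = 8.56.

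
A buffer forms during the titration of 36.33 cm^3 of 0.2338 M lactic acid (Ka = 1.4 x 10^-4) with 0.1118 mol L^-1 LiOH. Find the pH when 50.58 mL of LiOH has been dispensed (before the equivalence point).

Initial n(HC3H5O3) = 0.2338 x 0.03633 = 0.008494 mol.
n(LiOH) added = 0.1118 x 0.05058 = 0.005655 mol, converting that many moles of HC3H5O3 to C3H5O3-.
Remaining n(HC3H5O3) = 0.002839 mol; n(C3H5O3-) = 0.005655 mol.
By Henderson-Hasselbalch, pH = pKa + log([A^-]/[HA]) = 3.85 + log(0.005655/0.002839) = 3.85 + (+0.30) = 4.15.

4.15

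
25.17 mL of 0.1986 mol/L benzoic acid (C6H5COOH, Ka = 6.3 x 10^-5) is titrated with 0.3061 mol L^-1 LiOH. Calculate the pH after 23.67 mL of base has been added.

n(acid) = 0.1986 x 0.02517 = 0.004999 mol; n(LiOH) added = 0.3061 x 0.02367 = 0.007245 mol.
Base is in excess by 0.007245 - 0.004999 = 0.002247 mol in a total volume of 0.04884 L.
[OH^-] = 0.002247/0.04884 = 0.04600 M, so pOH = 1.34 and pH = 14.00 - 1.34 = 12.66.

12.66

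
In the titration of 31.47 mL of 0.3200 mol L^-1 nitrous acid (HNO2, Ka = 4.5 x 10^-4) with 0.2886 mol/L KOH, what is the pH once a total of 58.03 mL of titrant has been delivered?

12.87

n(acid) = 0.3200 x 0.03147 = 0.01007 mol; n(KOH) added = 0.2886 x 0.05803 = 0.01675 mol.
Base is in excess by 0.01675 - 0.01007 = 0.006677 mol in a total volume of 0.08950 L.
[OH^-] = 0.006677/0.08950 = 0.07460 M, so pOH = 1.13 and pH = 14.00 - 1.13 = 12.87.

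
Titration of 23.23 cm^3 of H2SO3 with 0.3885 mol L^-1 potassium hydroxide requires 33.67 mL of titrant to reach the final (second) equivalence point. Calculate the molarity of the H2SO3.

n(KOH) = 0.3885 x 0.03367 = 0.01308 mol.
At the final (second) equivalence point, 2 mol OH^- react per mol H2SO3, so n(H2SO3) = 0.01308 / 2 = 0.006540 mol.
[H2SO3] = 0.006540 / 0.02323 L = 0.282 M.

0.282 M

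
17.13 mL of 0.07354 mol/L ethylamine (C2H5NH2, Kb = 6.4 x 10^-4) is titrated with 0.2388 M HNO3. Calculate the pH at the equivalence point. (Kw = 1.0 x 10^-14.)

n(C2H5NH2) = 0.07354 x 0.01713 = 0.001260 mol; V(HNO3) at equivalence = 0.001260/0.2388 = 0.005275 L.
At equivalence the base is fully converted to C2H5NH3+; total volume = 0.02241 L, so [C2H5NH3+] = 0.001260/0.02241 = 0.05623 M.
Ka(C2H5NH3+) = Kw/Kb = 1.0e-14 / 6.4 x 10^-4 = 1.56e-11.
[H^+] = sqrt(Ka x [C2H5NH3+]) = sqrt(1.56e-11 x 0.05623) = 9.37e-7 M.
pH = -log(9.37e-7) = 6.03.

6.03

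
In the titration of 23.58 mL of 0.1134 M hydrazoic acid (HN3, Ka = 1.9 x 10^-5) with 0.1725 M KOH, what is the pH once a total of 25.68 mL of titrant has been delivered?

n(acid) = 0.1134 x 0.02358 = 0.002674 mol; n(KOH) added = 0.1725 x 0.02568 = 0.004430 mol.
Base is in excess by 0.004430 - 0.002674 = 0.001756 mol in a total volume of 0.04926 L.
[OH^-] = 0.001756/0.04926 = 0.03564 M, so pOH = 1.45 and pH = 14.00 - 1.45 = 12.55.

12.55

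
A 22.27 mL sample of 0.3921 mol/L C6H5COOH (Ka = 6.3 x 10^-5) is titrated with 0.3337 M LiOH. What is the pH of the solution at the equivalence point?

n(C6H5COOH) = 0.3921 x 0.02227 = 0.008732 mol; V(LiOH) at equivalence = 0.008732/0.3337 = 0.02617 L.
At equivalence all the acid is converted to C6H5COO-; total volume = 0.02227 + 0.02617 = 0.04844 L, so [C6H5COO-] = 0.008732/0.04844 = 0.1803 M.
Kb = Kw/Ka = 1.0e-14 / 6.3 x 10^-5 = 1.59e-10.
[OH^-] = sqrt(Kb x [C6H5COO-]) = sqrt(1.59e-10 x 0.1803) = 5.35e-6 M.
pOH = 5.27, so pH = 14.00 - 5.27 = 8.73.

8.73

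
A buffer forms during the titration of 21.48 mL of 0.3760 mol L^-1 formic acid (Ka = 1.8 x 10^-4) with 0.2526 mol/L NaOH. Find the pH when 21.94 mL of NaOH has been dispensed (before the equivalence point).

4.08

Initial n(HCOOH) = 0.3760 x 0.02148 = 0.008076 mol.
n(NaOH) added = 0.2526 x 0.02194 = 0.005542 mol, converting that many moles of HCOOH to HCOO-.
Remaining n(HCOOH) = 0.002534 mol; n(HCOO-) = 0.005542 mol.
By Henderson-Hasselbalch, pH = pKa + log([A^-]/[HA]) = 3.74 + log(0.005542/0.002534) = 3.74 + (+0.34) = 4.08.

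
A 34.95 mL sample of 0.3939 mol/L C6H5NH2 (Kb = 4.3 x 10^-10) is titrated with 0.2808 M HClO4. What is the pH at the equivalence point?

2.71

n(C6H5NH2) = 0.3939 x 0.03495 = 0.01377 mol; V(HClO4) at equivalence = 0.01377/0.2808 = 0.04903 L.
At equivalence the base is fully converted to C6H5NH3+; total volume = 0.08398 L, so [C6H5NH3+] = 0.01377/0.08398 = 0.1639 M.
Ka(C6H5NH3+) = Kw/Kb = 1.0e-14 / 4.3 x 10^-10 = 2.33e-5.
[H^+] = sqrt(Ka x [C6H5NH3+]) = sqrt(2.33e-5 x 0.1639) = 0.00195 M.
pH = -log(0.00195) = 2.71.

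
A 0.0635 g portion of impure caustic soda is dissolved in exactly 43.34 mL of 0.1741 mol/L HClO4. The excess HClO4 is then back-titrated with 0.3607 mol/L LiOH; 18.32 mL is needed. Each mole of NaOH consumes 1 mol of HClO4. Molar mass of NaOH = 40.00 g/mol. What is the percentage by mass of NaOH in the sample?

59.1%

Total n(HClO4) added = 0.1741 x 0.04334 = 0.007545 mol.
n(LiOH) used = 0.3607 x 0.01832 = 0.006608 mol, which equals the excess n(HClO4).
So n(HClO4) consumed by the sample = 0.007545 - 0.006608 = 0.0009375 mol.
n(NaOH) = 0.0009375 / 1 = 0.0009375 mol.
mass NaOH = 0.0009375 x 40.00 = 0.03750 g, so %NaOH = 0.03750/0.0635 x 100 = 59.1%.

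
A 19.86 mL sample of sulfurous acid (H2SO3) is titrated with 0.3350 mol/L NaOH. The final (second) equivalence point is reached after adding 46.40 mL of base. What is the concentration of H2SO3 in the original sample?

0.391 M

n(NaOH) = 0.3350 x 0.04640 = 0.01554 mol.
At the final (second) equivalence point, 2 mol OH^- react per mol H2SO3, so n(H2SO3) = 0.01554 / 2 = 0.007772 mol.
[H2SO3] = 0.007772 / 0.01986 L = 0.391 M.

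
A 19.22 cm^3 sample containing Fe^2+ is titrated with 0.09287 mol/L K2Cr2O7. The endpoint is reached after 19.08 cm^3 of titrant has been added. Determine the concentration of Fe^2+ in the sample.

n(K2Cr2O7) = 0.09287 x 0.01908 = 0.001772 mol.
From the balanced equation, 1 mol K2Cr2O7 reacts with 6 mol Fe^2+, so n(Fe^2+) = 0.001772 x 6/1 = 0.01063 mol.
[Fe^2+] = 0.01063 / 0.01922 L = 0.553 M.

0.553 M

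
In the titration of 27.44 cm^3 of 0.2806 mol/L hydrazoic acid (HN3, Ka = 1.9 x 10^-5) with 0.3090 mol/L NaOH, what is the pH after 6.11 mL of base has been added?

4.23

Initial n(HN3) = 0.2806 x 0.02744 = 0.007700 mol.
n(NaOH) added = 0.3090 x 0.006110 = 0.001888 mol, converting that many moles of HN3 to N3-.
Remaining n(HN3) = 0.005812 mol; n(N3-) = 0.001888 mol.
By Henderson-Hasselbalch, pH = pKa + log([A^-]/[HA]) = 4.72 + log(0.001888/0.005812) = 4.72 + (-0.49) = 4.23.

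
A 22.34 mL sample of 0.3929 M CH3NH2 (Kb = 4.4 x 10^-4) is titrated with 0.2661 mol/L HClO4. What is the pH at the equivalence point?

5.72

n(CH3NH2) = 0.3929 x 0.02234 = 0.008777 mol; V(HClO4) at equivalence = 0.008777/0.2661 = 0.03299 L.
At equivalence the base is fully converted to CH3NH3+; total volume = 0.05533 L, so [CH3NH3+] = 0.008777/0.05533 = 0.1587 M.
Ka(CH3NH3+) = Kw/Kb = 1.0e-14 / 4.4 x 10^-4 = 2.27e-11.
[H^+] = sqrt(Ka x [CH3NH3+]) = sqrt(2.27e-11 x 0.1587) = 1.90e-6 M.
pH = -log(1.90e-6) = 5.72.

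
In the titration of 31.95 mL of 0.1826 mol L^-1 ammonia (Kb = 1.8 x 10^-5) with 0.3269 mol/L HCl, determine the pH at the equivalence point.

n(NH3) = 0.1826 x 0.03195 = 0.005834 mol; V(HCl) at equivalence = 0.005834/0.3269 = 0.01785 L.
At equivalence the base is fully converted to NH4+; total volume = 0.04980 L, so [NH4+] = 0.005834/0.04980 = 0.1172 M.
Ka(NH4+) = Kw/Kb = 1.0e-14 / 1.8 x 10^-5 = 5.56e-10.
[H^+] = sqrt(Ka x [NH4+]) = sqrt(5.56e-10 x 0.1172) = 8.07e-6 M.
pH = -log(8.07e-6) = 5.09.

5.09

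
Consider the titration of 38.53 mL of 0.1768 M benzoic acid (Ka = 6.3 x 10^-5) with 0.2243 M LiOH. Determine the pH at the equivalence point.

n(C6H5COOH) = 0.1768 x 0.03853 = 0.006812 mol; V(LiOH) at equivalence = 0.006812/0.2243 = 0.03037 L.
At equivalence all the acid is converted to C6H5COO-; total volume = 0.03853 + 0.03037 = 0.06890 L, so [C6H5COO-] = 0.006812/0.06890 = 0.09887 M.
Kb = Kw/Ka = 1.0e-14 / 6.3 x 10^-5 = 1.59e-10.
[OH^-] = sqrt(Kb x [C6H5COO-]) = sqrt(1.59e-10 x 0.09887) = 3.96e-6 M.
pOH = 5.40, so pH = 14.00 - 5.40 = 8.60.

8.60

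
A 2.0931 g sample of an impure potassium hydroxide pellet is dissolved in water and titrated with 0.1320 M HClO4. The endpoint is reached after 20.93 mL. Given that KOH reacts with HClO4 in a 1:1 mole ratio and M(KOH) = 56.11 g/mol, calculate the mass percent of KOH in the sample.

n(HClO4) = 0.1320 x 0.02093 = 0.002763 mol.
n(KOH) = 0.002763 / 1 = 0.002763 mol.
mass of KOH = 0.002763 x 56.11 = 0.1550 g.
% purity = 0.1550 / 2.0931 x 100 = 7.41%.

7.41%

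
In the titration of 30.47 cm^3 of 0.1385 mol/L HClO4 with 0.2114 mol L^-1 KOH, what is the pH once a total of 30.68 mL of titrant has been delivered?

12.57

n(acid) = 0.1385 x 0.03047 = 0.004220 mol; n(KOH) added = 0.2114 x 0.03068 = 0.006486 mol.
Base is in excess by 0.006486 - 0.004220 = 0.002266 mol in a total volume of 0.06115 L.
[OH^-] = 0.002266/0.06115 = 0.03705 M, so pOH = 1.43 and pH = 14.00 - 1.43 = 12.57.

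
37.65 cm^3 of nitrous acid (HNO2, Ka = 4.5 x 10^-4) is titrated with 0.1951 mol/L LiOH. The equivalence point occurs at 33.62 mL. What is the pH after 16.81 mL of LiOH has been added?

16.81 mL is exactly half the equivalence volume (33.62/2), i.e. the half-equivalence point.
There, n(HA) = n(A^-), so pH = pKa = -log(4.5 x 10^-4) = 3.35.

3.35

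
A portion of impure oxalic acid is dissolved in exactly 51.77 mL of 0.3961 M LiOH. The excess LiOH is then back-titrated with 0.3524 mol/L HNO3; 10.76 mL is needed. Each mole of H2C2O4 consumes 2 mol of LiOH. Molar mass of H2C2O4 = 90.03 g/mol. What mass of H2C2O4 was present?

Total n(LiOH) added = 0.3961 x 0.05177 = 0.02051 mol.
n(HNO3) used = 0.3524 x 0.01076 = 0.003792 mol, which equals the excess n(LiOH).
So n(LiOH) consumed by the sample = 0.02051 - 0.003792 = 0.01671 mol.
n(H2C2O4) = 0.01671 / 2 = 0.008357 mol.
mass = 0.008357 mol x 90.03 g/mol = 0.752 g.

0.752 g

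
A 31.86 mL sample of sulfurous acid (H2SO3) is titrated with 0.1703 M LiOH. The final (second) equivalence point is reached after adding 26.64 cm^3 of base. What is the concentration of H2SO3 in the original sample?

0.0712 M

n(LiOH) = 0.1703 x 0.02664 = 0.004537 mol.
At the final (second) equivalence point, 2 mol OH^- react per mol H2SO3, so n(H2SO3) = 0.004537 / 2 = 0.002268 mol.
[H2SO3] = 0.002268 / 0.03186 L = 0.0712 M.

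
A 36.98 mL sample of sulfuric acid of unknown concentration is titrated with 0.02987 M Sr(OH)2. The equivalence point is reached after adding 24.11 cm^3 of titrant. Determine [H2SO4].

0.0195 M

n(Sr(OH)2) delivered = 0.02987 x 0.02411 = 0.0007202 mol.
For a 1:1 reaction, n(H2SO4) = 0.0007202 mol.
[H2SO4] = 0.0007202 mol / 0.03698 L = 0.0195 M.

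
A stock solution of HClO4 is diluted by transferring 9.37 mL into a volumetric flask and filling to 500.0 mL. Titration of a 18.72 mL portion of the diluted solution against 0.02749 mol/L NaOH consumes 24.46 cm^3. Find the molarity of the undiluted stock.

n(NaOH) = 0.02749 x 0.02446 = 0.0006724 mol.
n(HClO4) in the aliquot = 0.0006724 mol.
[diluted HClO4] = 0.0006724 / 0.01872 = 0.03592 M.
Dilution factor = 500.0/9.370 = 53.36, so [stock] = 0.03592 x 53.36 = 1.92 M.

1.92 M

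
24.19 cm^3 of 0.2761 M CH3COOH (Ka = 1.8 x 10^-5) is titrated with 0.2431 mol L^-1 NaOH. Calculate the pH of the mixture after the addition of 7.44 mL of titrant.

Initial n(CH3COOH) = 0.2761 x 0.02419 = 0.006679 mol.
n(NaOH) added = 0.2431 x 0.007440 = 0.001809 mol, converting that many moles of CH3COOH to CH3COO-.
Remaining n(CH3COOH) = 0.004870 mol; n(CH3COO-) = 0.001809 mol.
By Henderson-Hasselbalch, pH = pKa + log([A^-]/[HA]) = 4.74 + log(0.001809/0.004870) = 4.74 + (-0.43) = 4.31.

4.31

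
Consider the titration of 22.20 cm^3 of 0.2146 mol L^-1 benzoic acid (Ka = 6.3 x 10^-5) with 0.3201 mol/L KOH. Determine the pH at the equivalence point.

8.65

n(C6H5COOH) = 0.2146 x 0.02220 = 0.004764 mol; V(KOH) at equivalence = 0.004764/0.3201 = 0.01488 L.
At equivalence all the acid is converted to C6H5COO-; total volume = 0.02220 + 0.01488 = 0.03708 L, so [C6H5COO-] = 0.004764/0.03708 = 0.1285 M.
Kb = Kw/Ka = 1.0e-14 / 6.3 x 10^-5 = 1.59e-10.
[OH^-] = sqrt(Kb x [C6H5COO-]) = sqrt(1.59e-10 x 0.1285) = 4.52e-6 M.
pOH = 5.35, so pH = 14.00 - 5.35 = 8.65.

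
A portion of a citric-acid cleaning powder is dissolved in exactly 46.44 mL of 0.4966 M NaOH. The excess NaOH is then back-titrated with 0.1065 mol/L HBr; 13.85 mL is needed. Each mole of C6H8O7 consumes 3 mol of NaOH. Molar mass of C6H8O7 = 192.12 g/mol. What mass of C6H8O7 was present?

1.38 g

Total n(NaOH) added = 0.4966 x 0.04644 = 0.02306 mol.
n(HBr) used = 0.1065 x 0.01385 = 0.001475 mol, which equals the excess n(NaOH).
So n(NaOH) consumed by the sample = 0.02306 - 0.001475 = 0.02159 mol.
n(C6H8O7) = 0.02159 / 3 = 0.007196 mol.
mass = 0.007196 mol x 192.12 g/mol = 1.38 g.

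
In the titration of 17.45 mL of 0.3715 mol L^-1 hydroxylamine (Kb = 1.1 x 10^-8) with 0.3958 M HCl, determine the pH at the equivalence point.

n(NH2OH) = 0.3715 x 0.01745 = 0.006483 mol; V(HCl) at equivalence = 0.006483/0.3958 = 0.01638 L.
At equivalence the base is fully converted to NH3OH+; total volume = 0.03383 L, so [NH3OH+] = 0.006483/0.03383 = 0.1916 M.
Ka(NH3OH+) = Kw/Kb = 1.0e-14 / 1.1 x 10^-8 = 9.09e-7.
[H^+] = sqrt(Ka x [NH3OH+]) = sqrt(9.09e-7 x 0.1916) = 0.000417 M.
pH = -log(0.000417) = 3.38.

3.38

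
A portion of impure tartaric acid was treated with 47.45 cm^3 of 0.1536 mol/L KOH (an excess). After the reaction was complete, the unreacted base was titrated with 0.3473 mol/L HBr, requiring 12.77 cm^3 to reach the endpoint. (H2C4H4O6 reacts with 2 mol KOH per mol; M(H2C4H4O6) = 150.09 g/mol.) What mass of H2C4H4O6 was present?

Total n(KOH) added = 0.1536 x 0.04745 = 0.007288 mol.
n(HBr) used = 0.3473 x 0.01277 = 0.004435 mol, which equals the excess n(KOH).
So n(KOH) consumed by the sample = 0.007288 - 0.004435 = 0.002853 mol.
n(H2C4H4O6) = 0.002853 / 2 = 0.001427 mol.
mass = 0.001427 mol x 150.09 g/mol = 0.214 g.

0.214 g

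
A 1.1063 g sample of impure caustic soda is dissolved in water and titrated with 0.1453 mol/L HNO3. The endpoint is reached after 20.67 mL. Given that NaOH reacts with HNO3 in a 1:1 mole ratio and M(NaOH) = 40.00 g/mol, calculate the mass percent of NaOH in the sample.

10.9%

n(HNO3) = 0.1453 x 0.02067 = 0.003003 mol.
n(NaOH) = 0.003003 / 1 = 0.003003 mol.
mass of NaOH = 0.003003 x 40.00 = 0.1201 g.
% purity = 0.1201 / 1.1063 x 100 = 10.9%.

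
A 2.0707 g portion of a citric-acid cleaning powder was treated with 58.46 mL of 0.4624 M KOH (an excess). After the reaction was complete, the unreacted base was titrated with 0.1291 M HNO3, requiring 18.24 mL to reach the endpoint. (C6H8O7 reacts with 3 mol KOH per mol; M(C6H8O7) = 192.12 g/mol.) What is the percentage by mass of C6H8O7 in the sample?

Total n(KOH) added = 0.4624 x 0.05846 = 0.02703 mol.
n(HNO3) used = 0.1291 x 0.01824 = 0.002355 mol, which equals the excess n(KOH).
So n(KOH) consumed by the sample = 0.02703 - 0.002355 = 0.02468 mol.
n(C6H8O7) = 0.02468 / 3 = 0.008226 mol.
mass C6H8O7 = 0.008226 x 192.12 = 1.580 g, so %C6H8O7 = 1.580/2.0707 x 100 = 76.3%.

76.3%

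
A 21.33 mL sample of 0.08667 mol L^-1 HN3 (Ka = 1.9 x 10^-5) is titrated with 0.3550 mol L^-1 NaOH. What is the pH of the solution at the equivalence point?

8.78

n(HN3) = 0.08667 x 0.02133 = 0.001849 mol; V(NaOH) at equivalence = 0.001849/0.3550 = 0.005208 L.
At equivalence all the acid is converted to N3-; total volume = 0.02133 + 0.005208 = 0.02654 L, so [N3-] = 0.001849/0.02654 = 0.06966 M.
Kb = Kw/Ka = 1.0e-14 / 1.9 x 10^-5 = 5.26e-10.
[OH^-] = sqrt(Kb x [N3-]) = sqrt(5.26e-10 x 0.06966) = 6.06e-6 M.
pOH = 5.22, so pH = 14.00 - 5.22 = 8.78.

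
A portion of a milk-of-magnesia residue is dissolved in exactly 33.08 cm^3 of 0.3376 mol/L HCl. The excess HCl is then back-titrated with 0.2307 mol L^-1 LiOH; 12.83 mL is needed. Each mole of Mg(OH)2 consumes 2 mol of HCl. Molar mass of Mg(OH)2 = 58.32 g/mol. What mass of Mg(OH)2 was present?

0.239 g

Total n(HCl) added = 0.3376 x 0.03308 = 0.01117 mol.
n(LiOH) used = 0.2307 x 0.01283 = 0.002960 mol, which equals the excess n(HCl).
So n(HCl) consumed by the sample = 0.01117 - 0.002960 = 0.008208 mol.
n(Mg(OH)2) = 0.008208 / 2 = 0.004104 mol.
mass = 0.004104 mol x 58.32 g/mol = 0.239 g.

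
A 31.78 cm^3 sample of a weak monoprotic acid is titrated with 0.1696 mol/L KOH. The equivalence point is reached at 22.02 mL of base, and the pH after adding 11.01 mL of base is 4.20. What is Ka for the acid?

6.3 x 10^-5

11.01 mL is half of the equivalence volume, so this is the half-equivalence point where [HA] = [A^-].
At half-equivalence pH = pKa, so pKa = 4.20.
Ka = 10^(-4.20) = 6.3 x 10^-5.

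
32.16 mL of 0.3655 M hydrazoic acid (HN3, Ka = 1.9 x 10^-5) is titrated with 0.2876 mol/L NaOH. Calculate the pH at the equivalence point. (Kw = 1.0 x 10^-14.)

8.96

n(HN3) = 0.3655 x 0.03216 = 0.01175 mol; V(NaOH) at equivalence = 0.01175/0.2876 = 0.04087 L.
At equivalence all the acid is converted to N3-; total volume = 0.03216 + 0.04087 = 0.07303 L, so [N3-] = 0.01175/0.07303 = 0.1610 M.
Kb = Kw/Ka = 1.0e-14 / 1.9 x 10^-5 = 5.26e-10.
[OH^-] = sqrt(Kb x [N3-]) = sqrt(5.26e-10 x 0.1610) = 9.20e-6 M.
pOH = 5.04, so pH = 14.00 - 5.04 = 8.96.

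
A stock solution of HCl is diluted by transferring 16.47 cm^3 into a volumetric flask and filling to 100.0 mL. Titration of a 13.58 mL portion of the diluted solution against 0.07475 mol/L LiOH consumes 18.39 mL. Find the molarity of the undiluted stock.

0.615 M

n(LiOH) = 0.07475 x 0.01839 = 0.001375 mol.
n(HCl) in the aliquot = 0.001375 mol.
[diluted HCl] = 0.001375 / 0.01358 = 0.1012 M.
Dilution factor = 100.0/16.47 = 6.072, so [stock] = 0.1012 x 6.072 = 0.615 M.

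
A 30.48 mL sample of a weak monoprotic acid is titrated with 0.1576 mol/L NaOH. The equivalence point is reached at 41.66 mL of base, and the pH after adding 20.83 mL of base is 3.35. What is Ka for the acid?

20.83 mL is half of the equivalence volume, so this is the half-equivalence point where [HA] = [A^-].
At half-equivalence pH = pKa, so pKa = 3.35.
Ka = 10^(-3.35) = 4.5 x 10^-4.

4.5 x 10^-4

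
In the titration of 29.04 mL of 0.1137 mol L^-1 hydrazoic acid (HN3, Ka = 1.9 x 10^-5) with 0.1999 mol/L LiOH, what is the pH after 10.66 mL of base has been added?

Initial n(HN3) = 0.1137 x 0.02904 = 0.003302 mol.
n(LiOH) added = 0.1999 x 0.01066 = 0.002131 mol, converting that many moles of HN3 to N3-.
Remaining n(HN3) = 0.001171 mol; n(N3-) = 0.002131 mol.
By Henderson-Hasselbalch, pH = pKa + log([A^-]/[HA]) = 4.72 + log(0.002131/0.001171) = 4.72 + (+0.26) = 4.98.

4.98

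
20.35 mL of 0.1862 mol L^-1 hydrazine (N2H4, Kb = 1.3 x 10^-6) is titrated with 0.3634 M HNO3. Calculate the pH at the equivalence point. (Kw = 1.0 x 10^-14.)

n(N2H4) = 0.1862 x 0.02035 = 0.003789 mol; V(HNO3) at equivalence = 0.003789/0.3634 = 0.01043 L.
At equivalence the base is fully converted to N2H5+; total volume = 0.03078 L, so [N2H5+] = 0.003789/0.03078 = 0.1231 M.
Ka(N2H5+) = Kw/Kb = 1.0e-14 / 1.3 x 10^-6 = 7.69e-9.
[H^+] = sqrt(Ka x [N2H5+]) = sqrt(7.69e-9 x 0.1231) = 3.08e-5 M.
pH = -log(3.08e-5) = 4.51.

4.51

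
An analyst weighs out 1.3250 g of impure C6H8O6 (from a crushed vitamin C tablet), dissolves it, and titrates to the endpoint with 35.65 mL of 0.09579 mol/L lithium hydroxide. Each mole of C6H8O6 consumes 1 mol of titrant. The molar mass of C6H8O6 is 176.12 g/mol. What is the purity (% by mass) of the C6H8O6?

45.4%

n(LiOH) = 0.09579 x 0.03565 = 0.003415 mol.
n(C6H8O6) = 0.003415 / 1 = 0.003415 mol.
mass of C6H8O6 = 0.003415 x 176.12 = 0.6014 g.
% purity = 0.6014 / 1.3250 x 100 = 45.4%.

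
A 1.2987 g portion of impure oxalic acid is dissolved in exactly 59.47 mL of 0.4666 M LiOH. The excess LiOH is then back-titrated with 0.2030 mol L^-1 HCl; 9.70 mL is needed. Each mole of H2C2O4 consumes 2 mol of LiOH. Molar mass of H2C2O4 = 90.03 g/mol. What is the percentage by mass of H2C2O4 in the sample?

89.4%

Total n(LiOH) added = 0.4666 x 0.05947 = 0.02775 mol.
n(HCl) used = 0.2030 x 0.009700 = 0.001969 mol, which equals the excess n(LiOH).
So n(LiOH) consumed by the sample = 0.02775 - 0.001969 = 0.02578 mol.
n(H2C2O4) = 0.02578 / 2 = 0.01289 mol.
mass H2C2O4 = 0.01289 x 90.03 = 1.160 g, so %H2C2O4 = 1.160/1.2987 x 100 = 89.4%.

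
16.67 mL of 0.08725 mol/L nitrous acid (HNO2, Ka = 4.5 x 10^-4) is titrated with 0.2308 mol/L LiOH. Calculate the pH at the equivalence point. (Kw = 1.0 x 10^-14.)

8.07

n(HNO2) = 0.08725 x 0.01667 = 0.001454 mol; V(LiOH) at equivalence = 0.001454/0.2308 = 0.006302 L.
At equivalence all the acid is converted to NO2-; total volume = 0.01667 + 0.006302 = 0.02297 L, so [NO2-] = 0.001454/0.02297 = 0.06331 M.
Kb = Kw/Ka = 1.0e-14 / 4.5 x 10^-4 = 2.22e-11.
[OH^-] = sqrt(Kb x [NO2-]) = sqrt(2.22e-11 x 0.06331) = 1.19e-6 M.
pOH = 5.93, so pH = 14.00 - 5.93 = 8.07.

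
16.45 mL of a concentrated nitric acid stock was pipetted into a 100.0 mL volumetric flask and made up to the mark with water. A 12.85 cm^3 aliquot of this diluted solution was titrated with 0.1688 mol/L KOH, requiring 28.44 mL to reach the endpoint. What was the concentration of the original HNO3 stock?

2.27 M

n(KOH) = 0.1688 x 0.02844 = 0.004801 mol.
n(HNO3) in the aliquot = 0.004801 mol.
[diluted HNO3] = 0.004801 / 0.01285 = 0.3736 M.
Dilution factor = 100.0/16.45 = 6.079, so [stock] = 0.3736 x 6.079 = 2.27 M.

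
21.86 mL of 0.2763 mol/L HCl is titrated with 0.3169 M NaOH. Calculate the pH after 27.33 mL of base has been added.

12.73

n(acid) = 0.2763 x 0.02186 = 0.006040 mol; n(NaOH) added = 0.3169 x 0.02733 = 0.008661 mol.
Base is in excess by 0.008661 - 0.006040 = 0.002621 mol in a total volume of 0.04919 L.
[OH^-] = 0.002621/0.04919 = 0.05328 M, so pOH = 1.27 and pH = 14.00 - 1.27 = 12.73.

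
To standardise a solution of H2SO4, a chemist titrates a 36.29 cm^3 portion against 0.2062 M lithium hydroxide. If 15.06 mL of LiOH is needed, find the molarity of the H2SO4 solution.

n(LiOH) delivered = 0.2062 x 0.01506 = 0.003105 mol.
The reaction is 1 H2SO4 + 2 LiOH, so n(H2SO4) = 0.003105 x 1/2 = 0.001553 mol.
[H2SO4] = 0.001553 mol / 0.03629 L = 0.0428 M.

0.0428 M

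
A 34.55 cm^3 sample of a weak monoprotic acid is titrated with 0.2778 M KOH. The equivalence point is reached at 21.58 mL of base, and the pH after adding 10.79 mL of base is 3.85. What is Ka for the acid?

10.79 mL is half of the equivalence volume, so this is the half-equivalence point where [HA] = [A^-].
At half-equivalence pH = pKa, so pKa = 3.85.
Ka = 10^(-3.85) = 1.4 x 10^-4.

1.4 x 10^-4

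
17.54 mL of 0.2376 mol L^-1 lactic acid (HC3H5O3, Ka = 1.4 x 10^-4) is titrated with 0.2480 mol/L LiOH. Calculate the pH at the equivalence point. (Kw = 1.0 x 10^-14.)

8.47

n(HC3H5O3) = 0.2376 x 0.01754 = 0.004168 mol; V(LiOH) at equivalence = 0.004168/0.2480 = 0.01680 L.
At equivalence all the acid is converted to C3H5O3-; total volume = 0.01754 + 0.01680 = 0.03434 L, so [C3H5O3-] = 0.004168/0.03434 = 0.1213 M.
Kb = Kw/Ka = 1.0e-14 / 1.4 x 10^-4 = 7.14e-11.
[OH^-] = sqrt(Kb x [C3H5O3-]) = sqrt(7.14e-11 x 0.1213) = 2.94e-6 M.
pOH = 5.53, so pH = 14.00 - 5.53 = 8.47.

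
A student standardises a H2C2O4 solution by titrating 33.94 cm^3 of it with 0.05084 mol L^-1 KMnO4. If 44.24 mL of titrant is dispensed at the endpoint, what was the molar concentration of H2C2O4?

n(KMnO4) = 0.05084 x 0.04424 = 0.002249 mol.
From the balanced equation, 2 mol KMnO4 reacts with 5 mol H2C2O4, so n(H2C2O4) = 0.002249 x 5/2 = 0.005623 mol.
[H2C2O4] = 0.005623 / 0.03394 L = 0.166 M.

0.166 M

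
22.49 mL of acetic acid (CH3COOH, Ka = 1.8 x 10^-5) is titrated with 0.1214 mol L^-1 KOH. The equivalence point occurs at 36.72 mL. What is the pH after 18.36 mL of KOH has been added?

4.74

18.36 mL is exactly half the equivalence volume (36.72/2), i.e. the half-equivalence point.
There, n(HA) = n(A^-), so pH = pKa = -log(1.8 x 10^-5) = 4.74.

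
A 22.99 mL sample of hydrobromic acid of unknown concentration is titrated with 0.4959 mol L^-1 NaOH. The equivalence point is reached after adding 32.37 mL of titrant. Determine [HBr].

n(NaOH) delivered = 0.4959 x 0.03237 = 0.01605 mol.
For a 1:1 reaction, n(HBr) = 0.01605 mol.
[HBr] = 0.01605 mol / 0.02299 L = 0.698 M.

0.698 M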